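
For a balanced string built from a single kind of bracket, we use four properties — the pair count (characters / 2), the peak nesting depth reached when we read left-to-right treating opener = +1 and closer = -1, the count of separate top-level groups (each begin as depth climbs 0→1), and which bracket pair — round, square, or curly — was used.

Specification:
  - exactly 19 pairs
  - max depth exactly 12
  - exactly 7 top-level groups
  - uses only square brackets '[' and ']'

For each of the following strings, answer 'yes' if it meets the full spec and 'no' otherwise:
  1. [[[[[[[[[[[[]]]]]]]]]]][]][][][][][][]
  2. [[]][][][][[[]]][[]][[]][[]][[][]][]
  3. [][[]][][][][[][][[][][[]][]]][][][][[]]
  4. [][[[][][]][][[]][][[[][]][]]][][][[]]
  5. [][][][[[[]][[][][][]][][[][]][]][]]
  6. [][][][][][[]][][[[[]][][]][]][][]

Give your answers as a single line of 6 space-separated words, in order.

Answer: yes no no no no no

Derivation:
String 1 '[[[[[[[[[[[[]]]]]]]]]]][]][][][][][][]': depth seq [1 2 3 4 5 6 7 8 9 10 11 12 11 10 9 8 7 6 5 4 3 2 1 2 1 0 1 0 1 0 1 0 1 0 1 0 1 0]
  -> pairs=19 depth=12 groups=7 -> yes
String 2 '[[]][][][][[[]]][[]][[]][[]][[][]][]': depth seq [1 2 1 0 1 0 1 0 1 0 1 2 3 2 1 0 1 2 1 0 1 2 1 0 1 2 1 0 1 2 1 2 1 0 1 0]
  -> pairs=18 depth=3 groups=10 -> no
String 3 '[][[]][][][][[][][[][][[]][]]][][][][[]]': depth seq [1 0 1 2 1 0 1 0 1 0 1 0 1 2 1 2 1 2 3 2 3 2 3 4 3 2 3 2 1 0 1 0 1 0 1 0 1 2 1 0]
  -> pairs=20 depth=4 groups=10 -> no
String 4 '[][[[][][]][][[]][][[[][]][]]][][][[]]': depth seq [1 0 1 2 3 2 3 2 3 2 1 2 1 2 3 2 1 2 1 2 3 4 3 4 3 2 3 2 1 0 1 0 1 0 1 2 1 0]
  -> pairs=19 depth=4 groups=5 -> no
String 5 '[][][][[[[]][[][][][]][][[][]][]][]]': depth seq [1 0 1 0 1 0 1 2 3 4 3 2 3 4 3 4 3 4 3 4 3 2 3 2 3 4 3 4 3 2 3 2 1 2 1 0]
  -> pairs=18 depth=4 groups=4 -> no
String 6 '[][][][][][[]][][[[[]][][]][]][][]': depth seq [1 0 1 0 1 0 1 0 1 0 1 2 1 0 1 0 1 2 3 4 3 2 3 2 3 2 1 2 1 0 1 0 1 0]
  -> pairs=17 depth=4 groups=10 -> no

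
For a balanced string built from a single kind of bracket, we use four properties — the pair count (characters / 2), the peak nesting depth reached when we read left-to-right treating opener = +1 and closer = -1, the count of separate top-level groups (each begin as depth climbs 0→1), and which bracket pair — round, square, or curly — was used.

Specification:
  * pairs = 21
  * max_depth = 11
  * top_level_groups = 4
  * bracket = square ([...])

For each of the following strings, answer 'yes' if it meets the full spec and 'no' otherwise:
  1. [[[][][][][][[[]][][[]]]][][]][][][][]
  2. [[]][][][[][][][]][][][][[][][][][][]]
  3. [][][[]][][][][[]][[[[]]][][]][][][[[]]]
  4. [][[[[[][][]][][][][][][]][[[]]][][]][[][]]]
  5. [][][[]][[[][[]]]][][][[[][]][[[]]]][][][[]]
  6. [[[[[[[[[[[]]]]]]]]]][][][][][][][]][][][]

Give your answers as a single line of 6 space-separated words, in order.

String 1 '[[[][][][][][[[]][][[]]]][][]][][][][]': depth seq [1 2 3 2 3 2 3 2 3 2 3 2 3 4 5 4 3 4 3 4 5 4 3 2 1 2 1 2 1 0 1 0 1 0 1 0 1 0]
  -> pairs=19 depth=5 groups=5 -> no
String 2 '[[]][][][[][][][]][][][][[][][][][][]]': depth seq [1 2 1 0 1 0 1 0 1 2 1 2 1 2 1 2 1 0 1 0 1 0 1 0 1 2 1 2 1 2 1 2 1 2 1 2 1 0]
  -> pairs=19 depth=2 groups=8 -> no
String 3 '[][][[]][][][][[]][[[[]]][][]][][][[[]]]': depth seq [1 0 1 0 1 2 1 0 1 0 1 0 1 0 1 2 1 0 1 2 3 4 3 2 1 2 1 2 1 0 1 0 1 0 1 2 3 2 1 0]
  -> pairs=20 depth=4 groups=11 -> no
String 4 '[][[[[[][][]][][][][][][]][[[]]][][]][[][]]]': depth seq [1 0 1 2 3 4 5 4 5 4 5 4 3 4 3 4 3 4 3 4 3 4 3 4 3 2 3 4 5 4 3 2 3 2 3 2 1 2 3 2 3 2 1 0]
  -> pairs=22 depth=5 groups=2 -> no
String 5 '[][][[]][[[][[]]]][][][[[][]][[[]]]][][][[]]': depth seq [1 0 1 0 1 2 1 0 1 2 3 2 3 4 3 2 1 0 1 0 1 0 1 2 3 2 3 2 1 2 3 4 3 2 1 0 1 0 1 0 1 2 1 0]
  -> pairs=22 depth=4 groups=10 -> no
String 6 '[[[[[[[[[[[]]]]]]]]]][][][][][][][]][][][]': depth seq [1 2 3 4 5 6 7 8 9 10 11 10 9 8 7 6 5 4 3 2 1 2 1 2 1 2 1 2 1 2 1 2 1 2 1 0 1 0 1 0 1 0]
  -> pairs=21 depth=11 groups=4 -> yes

Answer: no no no no no yes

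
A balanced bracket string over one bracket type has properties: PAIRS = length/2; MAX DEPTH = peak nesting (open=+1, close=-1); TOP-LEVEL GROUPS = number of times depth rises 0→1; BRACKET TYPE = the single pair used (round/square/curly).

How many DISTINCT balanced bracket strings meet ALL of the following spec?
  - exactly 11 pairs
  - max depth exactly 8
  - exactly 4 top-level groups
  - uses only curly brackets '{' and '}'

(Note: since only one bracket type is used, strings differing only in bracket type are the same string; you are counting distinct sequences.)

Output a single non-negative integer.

Spec: pairs=11 depth=8 groups=4
Count(depth <= 8) = 7072
Count(depth <= 7) = 7068
Count(depth == 8) = 7072 - 7068 = 4

Answer: 4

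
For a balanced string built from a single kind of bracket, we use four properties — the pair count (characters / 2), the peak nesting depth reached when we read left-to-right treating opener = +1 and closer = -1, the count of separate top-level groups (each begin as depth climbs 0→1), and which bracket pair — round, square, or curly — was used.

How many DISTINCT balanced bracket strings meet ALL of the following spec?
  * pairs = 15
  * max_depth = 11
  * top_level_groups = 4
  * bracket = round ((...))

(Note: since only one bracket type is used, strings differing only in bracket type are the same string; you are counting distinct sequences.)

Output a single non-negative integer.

Spec: pairs=15 depth=11 groups=4
Count(depth <= 11) = 1188636
Count(depth <= 10) = 1188548
Count(depth == 11) = 1188636 - 1188548 = 88

Answer: 88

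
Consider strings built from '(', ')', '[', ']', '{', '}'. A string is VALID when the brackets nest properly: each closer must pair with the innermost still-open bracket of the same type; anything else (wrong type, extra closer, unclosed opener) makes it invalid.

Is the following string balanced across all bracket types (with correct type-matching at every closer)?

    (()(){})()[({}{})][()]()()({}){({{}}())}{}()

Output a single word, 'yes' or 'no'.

Answer: yes

Derivation:
pos 0: push '('; stack = (
pos 1: push '('; stack = ((
pos 2: ')' matches '('; pop; stack = (
pos 3: push '('; stack = ((
pos 4: ')' matches '('; pop; stack = (
pos 5: push '{'; stack = ({
pos 6: '}' matches '{'; pop; stack = (
pos 7: ')' matches '('; pop; stack = (empty)
pos 8: push '('; stack = (
pos 9: ')' matches '('; pop; stack = (empty)
pos 10: push '['; stack = [
pos 11: push '('; stack = [(
pos 12: push '{'; stack = [({
pos 13: '}' matches '{'; pop; stack = [(
pos 14: push '{'; stack = [({
pos 15: '}' matches '{'; pop; stack = [(
pos 16: ')' matches '('; pop; stack = [
pos 17: ']' matches '['; pop; stack = (empty)
pos 18: push '['; stack = [
pos 19: push '('; stack = [(
pos 20: ')' matches '('; pop; stack = [
pos 21: ']' matches '['; pop; stack = (empty)
pos 22: push '('; stack = (
pos 23: ')' matches '('; pop; stack = (empty)
pos 24: push '('; stack = (
pos 25: ')' matches '('; pop; stack = (empty)
pos 26: push '('; stack = (
pos 27: push '{'; stack = ({
pos 28: '}' matches '{'; pop; stack = (
pos 29: ')' matches '('; pop; stack = (empty)
pos 30: push '{'; stack = {
pos 31: push '('; stack = {(
pos 32: push '{'; stack = {({
pos 33: push '{'; stack = {({{
pos 34: '}' matches '{'; pop; stack = {({
pos 35: '}' matches '{'; pop; stack = {(
pos 36: push '('; stack = {((
pos 37: ')' matches '('; pop; stack = {(
pos 38: ')' matches '('; pop; stack = {
pos 39: '}' matches '{'; pop; stack = (empty)
pos 40: push '{'; stack = {
pos 41: '}' matches '{'; pop; stack = (empty)
pos 42: push '('; stack = (
pos 43: ')' matches '('; pop; stack = (empty)
end: stack empty → VALID
Verdict: properly nested → yes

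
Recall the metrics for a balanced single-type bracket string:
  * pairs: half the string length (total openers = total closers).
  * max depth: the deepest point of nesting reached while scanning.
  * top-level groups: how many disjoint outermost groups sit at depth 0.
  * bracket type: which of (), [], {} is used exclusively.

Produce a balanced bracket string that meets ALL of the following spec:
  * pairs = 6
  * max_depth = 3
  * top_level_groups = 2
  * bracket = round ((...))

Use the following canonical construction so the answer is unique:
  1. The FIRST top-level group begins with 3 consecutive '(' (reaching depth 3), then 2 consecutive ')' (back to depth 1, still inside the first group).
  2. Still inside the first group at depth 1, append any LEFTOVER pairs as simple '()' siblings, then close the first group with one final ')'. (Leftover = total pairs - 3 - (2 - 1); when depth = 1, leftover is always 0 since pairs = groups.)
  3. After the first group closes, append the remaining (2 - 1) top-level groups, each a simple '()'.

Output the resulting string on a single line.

Answer: ((())()())()

Derivation:
Spec: pairs=6 depth=3 groups=2
Leftover pairs = 6 - 3 - (2-1) = 2
First group: deep chain of depth 3 + 2 sibling pairs
Remaining 1 groups: simple '()' each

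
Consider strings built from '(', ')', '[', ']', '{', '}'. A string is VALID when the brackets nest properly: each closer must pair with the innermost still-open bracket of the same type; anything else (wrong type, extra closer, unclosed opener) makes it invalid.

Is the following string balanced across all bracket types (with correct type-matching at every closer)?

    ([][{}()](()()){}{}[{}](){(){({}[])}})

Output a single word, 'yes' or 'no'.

Answer: yes

Derivation:
pos 0: push '('; stack = (
pos 1: push '['; stack = ([
pos 2: ']' matches '['; pop; stack = (
pos 3: push '['; stack = ([
pos 4: push '{'; stack = ([{
pos 5: '}' matches '{'; pop; stack = ([
pos 6: push '('; stack = ([(
pos 7: ')' matches '('; pop; stack = ([
pos 8: ']' matches '['; pop; stack = (
pos 9: push '('; stack = ((
pos 10: push '('; stack = (((
pos 11: ')' matches '('; pop; stack = ((
pos 12: push '('; stack = (((
pos 13: ')' matches '('; pop; stack = ((
pos 14: ')' matches '('; pop; stack = (
pos 15: push '{'; stack = ({
pos 16: '}' matches '{'; pop; stack = (
pos 17: push '{'; stack = ({
pos 18: '}' matches '{'; pop; stack = (
pos 19: push '['; stack = ([
pos 20: push '{'; stack = ([{
pos 21: '}' matches '{'; pop; stack = ([
pos 22: ']' matches '['; pop; stack = (
pos 23: push '('; stack = ((
pos 24: ')' matches '('; pop; stack = (
pos 25: push '{'; stack = ({
pos 26: push '('; stack = ({(
pos 27: ')' matches '('; pop; stack = ({
pos 28: push '{'; stack = ({{
pos 29: push '('; stack = ({{(
pos 30: push '{'; stack = ({{({
pos 31: '}' matches '{'; pop; stack = ({{(
pos 32: push '['; stack = ({{([
pos 33: ']' matches '['; pop; stack = ({{(
pos 34: ')' matches '('; pop; stack = ({{
pos 35: '}' matches '{'; pop; stack = ({
pos 36: '}' matches '{'; pop; stack = (
pos 37: ')' matches '('; pop; stack = (empty)
end: stack empty → VALID
Verdict: properly nested → yes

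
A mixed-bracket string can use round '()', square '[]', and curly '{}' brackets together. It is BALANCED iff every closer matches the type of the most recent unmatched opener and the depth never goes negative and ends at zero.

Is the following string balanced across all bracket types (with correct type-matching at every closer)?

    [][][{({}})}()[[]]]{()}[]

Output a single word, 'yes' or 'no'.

pos 0: push '['; stack = [
pos 1: ']' matches '['; pop; stack = (empty)
pos 2: push '['; stack = [
pos 3: ']' matches '['; pop; stack = (empty)
pos 4: push '['; stack = [
pos 5: push '{'; stack = [{
pos 6: push '('; stack = [{(
pos 7: push '{'; stack = [{({
pos 8: '}' matches '{'; pop; stack = [{(
pos 9: saw closer '}' but top of stack is '(' (expected ')') → INVALID
Verdict: type mismatch at position 9: '}' closes '(' → no

Answer: no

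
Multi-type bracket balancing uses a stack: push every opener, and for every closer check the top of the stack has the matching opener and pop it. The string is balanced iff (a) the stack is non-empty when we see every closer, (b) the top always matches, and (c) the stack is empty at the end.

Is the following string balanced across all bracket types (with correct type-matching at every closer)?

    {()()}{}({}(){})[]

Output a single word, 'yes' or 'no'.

pos 0: push '{'; stack = {
pos 1: push '('; stack = {(
pos 2: ')' matches '('; pop; stack = {
pos 3: push '('; stack = {(
pos 4: ')' matches '('; pop; stack = {
pos 5: '}' matches '{'; pop; stack = (empty)
pos 6: push '{'; stack = {
pos 7: '}' matches '{'; pop; stack = (empty)
pos 8: push '('; stack = (
pos 9: push '{'; stack = ({
pos 10: '}' matches '{'; pop; stack = (
pos 11: push '('; stack = ((
pos 12: ')' matches '('; pop; stack = (
pos 13: push '{'; stack = ({
pos 14: '}' matches '{'; pop; stack = (
pos 15: ')' matches '('; pop; stack = (empty)
pos 16: push '['; stack = [
pos 17: ']' matches '['; pop; stack = (empty)
end: stack empty → VALID
Verdict: properly nested → yes

Answer: yes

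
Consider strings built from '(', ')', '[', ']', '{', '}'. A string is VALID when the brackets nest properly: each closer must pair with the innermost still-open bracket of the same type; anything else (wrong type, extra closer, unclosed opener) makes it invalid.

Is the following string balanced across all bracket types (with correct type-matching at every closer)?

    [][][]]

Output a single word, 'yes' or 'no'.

Answer: no

Derivation:
pos 0: push '['; stack = [
pos 1: ']' matches '['; pop; stack = (empty)
pos 2: push '['; stack = [
pos 3: ']' matches '['; pop; stack = (empty)
pos 4: push '['; stack = [
pos 5: ']' matches '['; pop; stack = (empty)
pos 6: saw closer ']' but stack is empty → INVALID
Verdict: unmatched closer ']' at position 6 → no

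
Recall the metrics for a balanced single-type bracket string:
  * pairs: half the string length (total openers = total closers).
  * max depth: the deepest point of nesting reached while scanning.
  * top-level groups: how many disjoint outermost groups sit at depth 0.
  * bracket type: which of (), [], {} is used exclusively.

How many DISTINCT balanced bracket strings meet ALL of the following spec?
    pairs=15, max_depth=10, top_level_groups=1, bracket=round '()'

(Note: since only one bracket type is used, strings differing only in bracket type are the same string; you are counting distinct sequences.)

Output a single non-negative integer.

Answer: 46305

Derivation:
Spec: pairs=15 depth=10 groups=1
Count(depth <= 10) = 2660139
Count(depth <= 9) = 2613834
Count(depth == 10) = 2660139 - 2613834 = 46305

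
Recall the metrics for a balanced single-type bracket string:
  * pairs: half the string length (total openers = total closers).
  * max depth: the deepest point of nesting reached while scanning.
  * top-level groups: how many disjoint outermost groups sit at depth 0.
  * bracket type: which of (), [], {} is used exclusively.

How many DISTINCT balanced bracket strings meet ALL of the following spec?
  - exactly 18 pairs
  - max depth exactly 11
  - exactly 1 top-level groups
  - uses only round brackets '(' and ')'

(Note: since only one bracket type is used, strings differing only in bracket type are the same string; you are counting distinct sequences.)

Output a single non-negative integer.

Spec: pairs=18 depth=11 groups=1
Count(depth <= 11) = 128810022
Count(depth <= 10) = 126676726
Count(depth == 11) = 128810022 - 126676726 = 2133296

Answer: 2133296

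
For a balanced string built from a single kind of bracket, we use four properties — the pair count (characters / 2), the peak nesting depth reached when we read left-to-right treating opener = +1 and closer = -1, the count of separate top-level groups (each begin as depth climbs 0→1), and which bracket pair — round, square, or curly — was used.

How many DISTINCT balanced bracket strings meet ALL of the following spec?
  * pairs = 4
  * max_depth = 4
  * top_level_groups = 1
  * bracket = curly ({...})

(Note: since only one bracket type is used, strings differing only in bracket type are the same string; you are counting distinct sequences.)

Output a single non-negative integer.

Spec: pairs=4 depth=4 groups=1
Count(depth <= 4) = 5
Count(depth <= 3) = 4
Count(depth == 4) = 5 - 4 = 1

Answer: 1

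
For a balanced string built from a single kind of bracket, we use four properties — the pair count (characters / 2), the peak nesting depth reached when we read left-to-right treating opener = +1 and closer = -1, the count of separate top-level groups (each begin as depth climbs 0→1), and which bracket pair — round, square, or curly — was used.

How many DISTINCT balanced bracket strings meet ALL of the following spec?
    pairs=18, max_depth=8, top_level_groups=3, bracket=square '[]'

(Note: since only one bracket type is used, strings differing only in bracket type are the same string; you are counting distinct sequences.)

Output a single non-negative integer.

Spec: pairs=18 depth=8 groups=3
Count(depth <= 8) = 89022576
Count(depth <= 7) = 80208864
Count(depth == 8) = 89022576 - 80208864 = 8813712

Answer: 8813712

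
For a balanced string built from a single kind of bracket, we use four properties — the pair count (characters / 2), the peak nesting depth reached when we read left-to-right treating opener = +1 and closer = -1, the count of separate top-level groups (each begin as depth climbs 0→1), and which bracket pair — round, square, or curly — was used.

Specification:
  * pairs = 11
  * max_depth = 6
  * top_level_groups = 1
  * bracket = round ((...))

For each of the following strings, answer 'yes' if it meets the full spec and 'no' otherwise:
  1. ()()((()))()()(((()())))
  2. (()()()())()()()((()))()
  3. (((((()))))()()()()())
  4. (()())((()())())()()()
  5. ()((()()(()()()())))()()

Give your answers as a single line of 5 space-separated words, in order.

String 1 '()()((()))()()(((()())))': depth seq [1 0 1 0 1 2 3 2 1 0 1 0 1 0 1 2 3 4 3 4 3 2 1 0]
  -> pairs=12 depth=4 groups=6 -> no
String 2 '(()()()())()()()((()))()': depth seq [1 2 1 2 1 2 1 2 1 0 1 0 1 0 1 0 1 2 3 2 1 0 1 0]
  -> pairs=12 depth=3 groups=6 -> no
String 3 '(((((()))))()()()()())': depth seq [1 2 3 4 5 6 5 4 3 2 1 2 1 2 1 2 1 2 1 2 1 0]
  -> pairs=11 depth=6 groups=1 -> yes
String 4 '(()())((()())())()()()': depth seq [1 2 1 2 1 0 1 2 3 2 3 2 1 2 1 0 1 0 1 0 1 0]
  -> pairs=11 depth=3 groups=5 -> no
String 5 '()((()()(()()()())))()()': depth seq [1 0 1 2 3 2 3 2 3 4 3 4 3 4 3 4 3 2 1 0 1 0 1 0]
  -> pairs=12 depth=4 groups=4 -> no

Answer: no no yes no no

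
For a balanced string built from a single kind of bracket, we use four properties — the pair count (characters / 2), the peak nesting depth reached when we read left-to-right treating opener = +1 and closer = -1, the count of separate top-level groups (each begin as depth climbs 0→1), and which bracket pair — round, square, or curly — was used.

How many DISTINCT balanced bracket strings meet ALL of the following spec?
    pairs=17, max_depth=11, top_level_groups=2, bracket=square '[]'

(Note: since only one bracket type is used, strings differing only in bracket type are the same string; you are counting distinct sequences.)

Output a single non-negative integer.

Answer: 177072

Derivation:
Spec: pairs=17 depth=11 groups=2
Count(depth <= 11) = 35311790
Count(depth <= 10) = 35134718
Count(depth == 11) = 35311790 - 35134718 = 177072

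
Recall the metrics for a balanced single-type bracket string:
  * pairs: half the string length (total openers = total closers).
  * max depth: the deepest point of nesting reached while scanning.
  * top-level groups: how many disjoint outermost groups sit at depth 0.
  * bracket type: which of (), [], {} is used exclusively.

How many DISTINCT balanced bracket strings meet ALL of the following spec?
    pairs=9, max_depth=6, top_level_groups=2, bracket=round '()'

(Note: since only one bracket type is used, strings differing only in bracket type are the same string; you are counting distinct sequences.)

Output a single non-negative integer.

Spec: pairs=9 depth=6 groups=2
Count(depth <= 6) = 1404
Count(depth <= 5) = 1278
Count(depth == 6) = 1404 - 1278 = 126

Answer: 126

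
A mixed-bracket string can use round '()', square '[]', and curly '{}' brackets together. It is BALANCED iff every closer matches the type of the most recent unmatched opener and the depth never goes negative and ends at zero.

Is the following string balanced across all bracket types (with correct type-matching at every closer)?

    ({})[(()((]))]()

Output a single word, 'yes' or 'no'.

pos 0: push '('; stack = (
pos 1: push '{'; stack = ({
pos 2: '}' matches '{'; pop; stack = (
pos 3: ')' matches '('; pop; stack = (empty)
pos 4: push '['; stack = [
pos 5: push '('; stack = [(
pos 6: push '('; stack = [((
pos 7: ')' matches '('; pop; stack = [(
pos 8: push '('; stack = [((
pos 9: push '('; stack = [(((
pos 10: saw closer ']' but top of stack is '(' (expected ')') → INVALID
Verdict: type mismatch at position 10: ']' closes '(' → no

Answer: no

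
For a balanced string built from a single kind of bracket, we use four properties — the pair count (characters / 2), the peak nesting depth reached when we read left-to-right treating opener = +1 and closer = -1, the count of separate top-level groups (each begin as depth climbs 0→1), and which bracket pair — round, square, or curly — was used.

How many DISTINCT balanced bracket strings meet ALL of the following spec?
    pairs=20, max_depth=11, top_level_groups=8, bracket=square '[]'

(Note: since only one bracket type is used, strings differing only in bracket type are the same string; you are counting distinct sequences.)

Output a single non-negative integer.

Answer: 3000

Derivation:
Spec: pairs=20 depth=11 groups=8
Count(depth <= 11) = 56447978
Count(depth <= 10) = 56444978
Count(depth == 11) = 56447978 - 56444978 = 3000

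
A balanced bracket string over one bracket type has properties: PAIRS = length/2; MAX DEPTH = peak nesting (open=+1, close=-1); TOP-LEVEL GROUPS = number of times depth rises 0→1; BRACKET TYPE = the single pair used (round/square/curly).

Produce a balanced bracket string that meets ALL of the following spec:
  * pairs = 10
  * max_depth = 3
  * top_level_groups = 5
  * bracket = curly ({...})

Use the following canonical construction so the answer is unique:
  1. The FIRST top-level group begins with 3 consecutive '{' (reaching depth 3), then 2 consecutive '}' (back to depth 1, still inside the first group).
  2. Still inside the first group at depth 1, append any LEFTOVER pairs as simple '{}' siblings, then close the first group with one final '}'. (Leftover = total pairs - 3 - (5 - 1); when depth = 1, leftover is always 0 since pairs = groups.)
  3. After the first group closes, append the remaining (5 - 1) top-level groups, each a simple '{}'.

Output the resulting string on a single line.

Spec: pairs=10 depth=3 groups=5
Leftover pairs = 10 - 3 - (5-1) = 3
First group: deep chain of depth 3 + 3 sibling pairs
Remaining 4 groups: simple '{}' each

Answer: {{{}}{}{}{}}{}{}{}{}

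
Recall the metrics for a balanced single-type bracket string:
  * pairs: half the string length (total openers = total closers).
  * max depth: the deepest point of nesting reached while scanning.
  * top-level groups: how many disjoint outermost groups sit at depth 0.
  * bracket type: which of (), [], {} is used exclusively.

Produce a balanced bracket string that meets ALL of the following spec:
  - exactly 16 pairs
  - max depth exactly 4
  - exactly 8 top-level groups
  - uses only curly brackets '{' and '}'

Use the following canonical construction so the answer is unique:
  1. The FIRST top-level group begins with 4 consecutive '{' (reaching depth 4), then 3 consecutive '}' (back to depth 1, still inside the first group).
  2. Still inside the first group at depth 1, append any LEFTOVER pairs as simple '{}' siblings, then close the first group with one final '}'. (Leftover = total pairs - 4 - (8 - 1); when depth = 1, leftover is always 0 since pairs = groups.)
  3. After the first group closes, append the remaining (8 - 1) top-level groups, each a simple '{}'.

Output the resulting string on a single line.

Answer: {{{{}}}{}{}{}{}{}}{}{}{}{}{}{}{}

Derivation:
Spec: pairs=16 depth=4 groups=8
Leftover pairs = 16 - 4 - (8-1) = 5
First group: deep chain of depth 4 + 5 sibling pairs
Remaining 7 groups: simple '{}' each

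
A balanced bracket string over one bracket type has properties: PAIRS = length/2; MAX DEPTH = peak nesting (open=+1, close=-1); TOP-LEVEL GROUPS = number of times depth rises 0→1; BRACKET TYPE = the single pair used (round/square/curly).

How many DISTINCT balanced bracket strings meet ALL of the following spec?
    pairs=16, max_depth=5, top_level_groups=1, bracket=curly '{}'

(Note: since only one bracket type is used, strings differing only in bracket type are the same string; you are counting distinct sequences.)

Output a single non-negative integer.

Answer: 1877256

Derivation:
Spec: pairs=16 depth=5 groups=1
Count(depth <= 5) = 2391485
Count(depth <= 4) = 514229
Count(depth == 5) = 2391485 - 514229 = 1877256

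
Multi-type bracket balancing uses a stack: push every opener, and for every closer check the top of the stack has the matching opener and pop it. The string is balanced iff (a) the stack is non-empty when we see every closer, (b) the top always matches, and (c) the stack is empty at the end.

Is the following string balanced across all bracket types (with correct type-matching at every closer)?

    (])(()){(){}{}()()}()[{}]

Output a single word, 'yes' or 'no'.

pos 0: push '('; stack = (
pos 1: saw closer ']' but top of stack is '(' (expected ')') → INVALID
Verdict: type mismatch at position 1: ']' closes '(' → no

Answer: no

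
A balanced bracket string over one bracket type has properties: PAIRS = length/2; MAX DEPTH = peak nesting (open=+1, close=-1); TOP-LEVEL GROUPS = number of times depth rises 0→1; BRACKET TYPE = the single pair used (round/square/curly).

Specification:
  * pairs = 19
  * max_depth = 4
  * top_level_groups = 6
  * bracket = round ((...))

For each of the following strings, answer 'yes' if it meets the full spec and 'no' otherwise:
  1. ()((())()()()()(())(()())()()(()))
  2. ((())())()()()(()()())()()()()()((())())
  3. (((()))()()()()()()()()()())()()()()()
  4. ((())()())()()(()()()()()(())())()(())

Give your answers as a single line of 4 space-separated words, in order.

String 1 '()((())()()()()(())(()())()()(()))': depth seq [1 0 1 2 3 2 1 2 1 2 1 2 1 2 1 2 3 2 1 2 3 2 3 2 1 2 1 2 1 2 3 2 1 0]
  -> pairs=17 depth=3 groups=2 -> no
String 2 '((())())()()()(()()())()()()()()((())())': depth seq [1 2 3 2 1 2 1 0 1 0 1 0 1 0 1 2 1 2 1 2 1 0 1 0 1 0 1 0 1 0 1 0 1 2 3 2 1 2 1 0]
  -> pairs=20 depth=3 groups=11 -> no
String 3 '(((()))()()()()()()()()()())()()()()()': depth seq [1 2 3 4 3 2 1 2 1 2 1 2 1 2 1 2 1 2 1 2 1 2 1 2 1 2 1 0 1 0 1 0 1 0 1 0 1 0]
  -> pairs=19 depth=4 groups=6 -> yes
String 4 '((())()())()()(()()()()()(())())()(())': depth seq [1 2 3 2 1 2 1 2 1 0 1 0 1 0 1 2 1 2 1 2 1 2 1 2 1 2 3 2 1 2 1 0 1 0 1 2 1 0]
  -> pairs=19 depth=3 groups=6 -> no

Answer: no no yes no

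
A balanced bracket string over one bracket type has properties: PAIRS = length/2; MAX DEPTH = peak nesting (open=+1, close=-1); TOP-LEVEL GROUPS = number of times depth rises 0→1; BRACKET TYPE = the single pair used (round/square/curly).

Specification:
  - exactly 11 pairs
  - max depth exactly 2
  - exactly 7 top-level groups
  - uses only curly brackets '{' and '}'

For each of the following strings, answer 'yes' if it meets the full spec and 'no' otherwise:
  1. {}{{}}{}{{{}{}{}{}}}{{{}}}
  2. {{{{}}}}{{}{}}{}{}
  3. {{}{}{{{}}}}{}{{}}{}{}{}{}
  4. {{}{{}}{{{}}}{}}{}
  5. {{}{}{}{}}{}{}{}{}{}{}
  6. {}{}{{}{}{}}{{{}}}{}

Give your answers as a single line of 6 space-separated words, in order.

String 1 '{}{{}}{}{{{}{}{}{}}}{{{}}}': depth seq [1 0 1 2 1 0 1 0 1 2 3 2 3 2 3 2 3 2 1 0 1 2 3 2 1 0]
  -> pairs=13 depth=3 groups=5 -> no
String 2 '{{{{}}}}{{}{}}{}{}': depth seq [1 2 3 4 3 2 1 0 1 2 1 2 1 0 1 0 1 0]
  -> pairs=9 depth=4 groups=4 -> no
String 3 '{{}{}{{{}}}}{}{{}}{}{}{}{}': depth seq [1 2 1 2 1 2 3 4 3 2 1 0 1 0 1 2 1 0 1 0 1 0 1 0 1 0]
  -> pairs=13 depth=4 groups=7 -> no
String 4 '{{}{{}}{{{}}}{}}{}': depth seq [1 2 1 2 3 2 1 2 3 4 3 2 1 2 1 0 1 0]
  -> pairs=9 depth=4 groups=2 -> no
String 5 '{{}{}{}{}}{}{}{}{}{}{}': depth seq [1 2 1 2 1 2 1 2 1 0 1 0 1 0 1 0 1 0 1 0 1 0]
  -> pairs=11 depth=2 groups=7 -> yes
String 6 '{}{}{{}{}{}}{{{}}}{}': depth seq [1 0 1 0 1 2 1 2 1 2 1 0 1 2 3 2 1 0 1 0]
  -> pairs=10 depth=3 groups=5 -> no

Answer: no no no no yes no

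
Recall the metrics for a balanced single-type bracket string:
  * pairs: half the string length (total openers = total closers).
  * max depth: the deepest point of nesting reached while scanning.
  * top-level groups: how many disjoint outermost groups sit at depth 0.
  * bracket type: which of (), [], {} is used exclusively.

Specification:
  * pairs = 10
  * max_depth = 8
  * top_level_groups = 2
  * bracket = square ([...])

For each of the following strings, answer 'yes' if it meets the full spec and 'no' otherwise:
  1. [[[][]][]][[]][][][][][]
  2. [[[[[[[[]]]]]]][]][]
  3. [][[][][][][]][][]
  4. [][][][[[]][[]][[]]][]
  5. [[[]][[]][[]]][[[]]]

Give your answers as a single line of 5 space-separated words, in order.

Answer: no yes no no no

Derivation:
String 1 '[[[][]][]][[]][][][][][]': depth seq [1 2 3 2 3 2 1 2 1 0 1 2 1 0 1 0 1 0 1 0 1 0 1 0]
  -> pairs=12 depth=3 groups=7 -> no
String 2 '[[[[[[[[]]]]]]][]][]': depth seq [1 2 3 4 5 6 7 8 7 6 5 4 3 2 1 2 1 0 1 0]
  -> pairs=10 depth=8 groups=2 -> yes
String 3 '[][[][][][][]][][]': depth seq [1 0 1 2 1 2 1 2 1 2 1 2 1 0 1 0 1 0]
  -> pairs=9 depth=2 groups=4 -> no
String 4 '[][][][[[]][[]][[]]][]': depth seq [1 0 1 0 1 0 1 2 3 2 1 2 3 2 1 2 3 2 1 0 1 0]
  -> pairs=11 depth=3 groups=5 -> no
String 5 '[[[]][[]][[]]][[[]]]': depth seq [1 2 3 2 1 2 3 2 1 2 3 2 1 0 1 2 3 2 1 0]
  -> pairs=10 depth=3 groups=2 -> no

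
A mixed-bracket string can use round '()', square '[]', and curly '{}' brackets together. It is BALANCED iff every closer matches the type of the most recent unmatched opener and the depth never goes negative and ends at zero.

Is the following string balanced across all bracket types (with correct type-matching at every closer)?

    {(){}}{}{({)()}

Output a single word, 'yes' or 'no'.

Answer: no

Derivation:
pos 0: push '{'; stack = {
pos 1: push '('; stack = {(
pos 2: ')' matches '('; pop; stack = {
pos 3: push '{'; stack = {{
pos 4: '}' matches '{'; pop; stack = {
pos 5: '}' matches '{'; pop; stack = (empty)
pos 6: push '{'; stack = {
pos 7: '}' matches '{'; pop; stack = (empty)
pos 8: push '{'; stack = {
pos 9: push '('; stack = {(
pos 10: push '{'; stack = {({
pos 11: saw closer ')' but top of stack is '{' (expected '}') → INVALID
Verdict: type mismatch at position 11: ')' closes '{' → no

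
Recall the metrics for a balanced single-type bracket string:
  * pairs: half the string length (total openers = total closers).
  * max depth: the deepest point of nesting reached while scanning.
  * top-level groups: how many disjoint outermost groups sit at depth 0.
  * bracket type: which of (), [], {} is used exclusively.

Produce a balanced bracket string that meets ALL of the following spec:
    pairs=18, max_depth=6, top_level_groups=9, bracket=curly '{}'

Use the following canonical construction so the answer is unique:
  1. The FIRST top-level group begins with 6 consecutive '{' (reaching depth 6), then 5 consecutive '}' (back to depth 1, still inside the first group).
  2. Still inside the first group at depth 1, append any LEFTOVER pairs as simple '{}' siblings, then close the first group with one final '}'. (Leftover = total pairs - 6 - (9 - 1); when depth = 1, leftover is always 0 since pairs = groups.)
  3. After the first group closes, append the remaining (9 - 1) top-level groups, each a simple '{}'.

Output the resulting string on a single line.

Spec: pairs=18 depth=6 groups=9
Leftover pairs = 18 - 6 - (9-1) = 4
First group: deep chain of depth 6 + 4 sibling pairs
Remaining 8 groups: simple '{}' each

Answer: {{{{{{}}}}}{}{}{}{}}{}{}{}{}{}{}{}{}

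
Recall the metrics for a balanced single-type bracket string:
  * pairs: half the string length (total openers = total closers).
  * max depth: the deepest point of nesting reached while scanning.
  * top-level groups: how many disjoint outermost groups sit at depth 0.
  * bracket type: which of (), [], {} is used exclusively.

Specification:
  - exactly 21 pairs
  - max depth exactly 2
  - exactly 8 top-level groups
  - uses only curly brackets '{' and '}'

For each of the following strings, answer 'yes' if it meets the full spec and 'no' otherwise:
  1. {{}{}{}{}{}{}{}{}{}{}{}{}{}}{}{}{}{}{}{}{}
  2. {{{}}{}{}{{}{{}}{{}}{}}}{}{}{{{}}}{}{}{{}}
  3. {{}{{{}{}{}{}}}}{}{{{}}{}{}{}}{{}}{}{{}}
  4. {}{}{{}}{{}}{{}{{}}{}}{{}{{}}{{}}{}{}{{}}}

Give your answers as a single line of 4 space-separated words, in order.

Answer: yes no no no

Derivation:
String 1 '{{}{}{}{}{}{}{}{}{}{}{}{}{}}{}{}{}{}{}{}{}': depth seq [1 2 1 2 1 2 1 2 1 2 1 2 1 2 1 2 1 2 1 2 1 2 1 2 1 2 1 0 1 0 1 0 1 0 1 0 1 0 1 0 1 0]
  -> pairs=21 depth=2 groups=8 -> yes
String 2 '{{{}}{}{}{{}{{}}{{}}{}}}{}{}{{{}}}{}{}{{}}': depth seq [1 2 3 2 1 2 1 2 1 2 3 2 3 4 3 2 3 4 3 2 3 2 1 0 1 0 1 0 1 2 3 2 1 0 1 0 1 0 1 2 1 0]
  -> pairs=21 depth=4 groups=7 -> no
String 3 '{{}{{{}{}{}{}}}}{}{{{}}{}{}{}}{{}}{}{{}}': depth seq [1 2 1 2 3 4 3 4 3 4 3 4 3 2 1 0 1 0 1 2 3 2 1 2 1 2 1 2 1 0 1 2 1 0 1 0 1 2 1 0]
  -> pairs=20 depth=4 groups=6 -> no
String 4 '{}{}{{}}{{}}{{}{{}}{}}{{}{{}}{{}}{}{}{{}}}': depth seq [1 0 1 0 1 2 1 0 1 2 1 0 1 2 1 2 3 2 1 2 1 0 1 2 1 2 3 2 1 2 3 2 1 2 1 2 1 2 3 2 1 0]
  -> pairs=21 depth=3 groups=6 -> no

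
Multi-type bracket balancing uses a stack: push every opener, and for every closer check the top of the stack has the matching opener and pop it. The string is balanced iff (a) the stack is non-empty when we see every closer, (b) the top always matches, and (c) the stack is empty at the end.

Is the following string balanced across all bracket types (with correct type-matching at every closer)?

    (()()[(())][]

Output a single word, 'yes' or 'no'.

Answer: no

Derivation:
pos 0: push '('; stack = (
pos 1: push '('; stack = ((
pos 2: ')' matches '('; pop; stack = (
pos 3: push '('; stack = ((
pos 4: ')' matches '('; pop; stack = (
pos 5: push '['; stack = ([
pos 6: push '('; stack = ([(
pos 7: push '('; stack = ([((
pos 8: ')' matches '('; pop; stack = ([(
pos 9: ')' matches '('; pop; stack = ([
pos 10: ']' matches '['; pop; stack = (
pos 11: push '['; stack = ([
pos 12: ']' matches '['; pop; stack = (
end: stack still non-empty (() → INVALID
Verdict: unclosed openers at end: ( → no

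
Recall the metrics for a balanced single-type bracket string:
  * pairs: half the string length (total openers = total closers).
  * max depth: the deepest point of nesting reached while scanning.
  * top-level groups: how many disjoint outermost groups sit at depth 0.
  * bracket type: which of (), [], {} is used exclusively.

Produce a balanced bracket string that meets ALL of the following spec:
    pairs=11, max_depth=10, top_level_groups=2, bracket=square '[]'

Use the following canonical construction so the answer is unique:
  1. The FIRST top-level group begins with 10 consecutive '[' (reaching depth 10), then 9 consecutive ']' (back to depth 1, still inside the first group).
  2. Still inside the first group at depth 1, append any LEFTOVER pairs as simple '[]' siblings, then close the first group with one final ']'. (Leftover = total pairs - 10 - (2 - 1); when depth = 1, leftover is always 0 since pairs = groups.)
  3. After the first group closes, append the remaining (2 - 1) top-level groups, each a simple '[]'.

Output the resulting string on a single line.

Answer: [[[[[[[[[[]]]]]]]]]][]

Derivation:
Spec: pairs=11 depth=10 groups=2
Leftover pairs = 11 - 10 - (2-1) = 0
First group: deep chain of depth 10 + 0 sibling pairs
Remaining 1 groups: simple '[]' each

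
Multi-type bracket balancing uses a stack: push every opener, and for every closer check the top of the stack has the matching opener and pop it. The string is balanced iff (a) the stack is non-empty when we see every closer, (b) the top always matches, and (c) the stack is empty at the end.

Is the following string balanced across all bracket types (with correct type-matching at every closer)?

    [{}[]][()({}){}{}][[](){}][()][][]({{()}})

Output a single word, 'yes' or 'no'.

Answer: yes

Derivation:
pos 0: push '['; stack = [
pos 1: push '{'; stack = [{
pos 2: '}' matches '{'; pop; stack = [
pos 3: push '['; stack = [[
pos 4: ']' matches '['; pop; stack = [
pos 5: ']' matches '['; pop; stack = (empty)
pos 6: push '['; stack = [
pos 7: push '('; stack = [(
pos 8: ')' matches '('; pop; stack = [
pos 9: push '('; stack = [(
pos 10: push '{'; stack = [({
pos 11: '}' matches '{'; pop; stack = [(
pos 12: ')' matches '('; pop; stack = [
pos 13: push '{'; stack = [{
pos 14: '}' matches '{'; pop; stack = [
pos 15: push '{'; stack = [{
pos 16: '}' matches '{'; pop; stack = [
pos 17: ']' matches '['; pop; stack = (empty)
pos 18: push '['; stack = [
pos 19: push '['; stack = [[
pos 20: ']' matches '['; pop; stack = [
pos 21: push '('; stack = [(
pos 22: ')' matches '('; pop; stack = [
pos 23: push '{'; stack = [{
pos 24: '}' matches '{'; pop; stack = [
pos 25: ']' matches '['; pop; stack = (empty)
pos 26: push '['; stack = [
pos 27: push '('; stack = [(
pos 28: ')' matches '('; pop; stack = [
pos 29: ']' matches '['; pop; stack = (empty)
pos 30: push '['; stack = [
pos 31: ']' matches '['; pop; stack = (empty)
pos 32: push '['; stack = [
pos 33: ']' matches '['; pop; stack = (empty)
pos 34: push '('; stack = (
pos 35: push '{'; stack = ({
pos 36: push '{'; stack = ({{
pos 37: push '('; stack = ({{(
pos 38: ')' matches '('; pop; stack = ({{
pos 39: '}' matches '{'; pop; stack = ({
pos 40: '}' matches '{'; pop; stack = (
pos 41: ')' matches '('; pop; stack = (empty)
end: stack empty → VALID
Verdict: properly nested → yes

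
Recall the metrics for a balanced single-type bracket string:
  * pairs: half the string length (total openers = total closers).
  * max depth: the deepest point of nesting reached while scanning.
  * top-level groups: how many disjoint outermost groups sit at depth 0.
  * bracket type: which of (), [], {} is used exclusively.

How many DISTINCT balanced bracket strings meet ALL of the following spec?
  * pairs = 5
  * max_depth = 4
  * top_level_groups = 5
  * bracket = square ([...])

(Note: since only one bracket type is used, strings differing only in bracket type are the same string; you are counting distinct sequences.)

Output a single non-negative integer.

Spec: pairs=5 depth=4 groups=5
Count(depth <= 4) = 1
Count(depth <= 3) = 1
Count(depth == 4) = 1 - 1 = 0

Answer: 0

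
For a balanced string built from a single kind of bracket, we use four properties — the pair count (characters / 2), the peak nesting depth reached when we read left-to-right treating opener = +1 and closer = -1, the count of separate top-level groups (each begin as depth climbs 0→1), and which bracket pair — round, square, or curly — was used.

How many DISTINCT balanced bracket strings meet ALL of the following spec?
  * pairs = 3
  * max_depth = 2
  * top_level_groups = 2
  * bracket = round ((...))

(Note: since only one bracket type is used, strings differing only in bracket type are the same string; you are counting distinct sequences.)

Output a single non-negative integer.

Spec: pairs=3 depth=2 groups=2
Count(depth <= 2) = 2
Count(depth <= 1) = 0
Count(depth == 2) = 2 - 0 = 2

Answer: 2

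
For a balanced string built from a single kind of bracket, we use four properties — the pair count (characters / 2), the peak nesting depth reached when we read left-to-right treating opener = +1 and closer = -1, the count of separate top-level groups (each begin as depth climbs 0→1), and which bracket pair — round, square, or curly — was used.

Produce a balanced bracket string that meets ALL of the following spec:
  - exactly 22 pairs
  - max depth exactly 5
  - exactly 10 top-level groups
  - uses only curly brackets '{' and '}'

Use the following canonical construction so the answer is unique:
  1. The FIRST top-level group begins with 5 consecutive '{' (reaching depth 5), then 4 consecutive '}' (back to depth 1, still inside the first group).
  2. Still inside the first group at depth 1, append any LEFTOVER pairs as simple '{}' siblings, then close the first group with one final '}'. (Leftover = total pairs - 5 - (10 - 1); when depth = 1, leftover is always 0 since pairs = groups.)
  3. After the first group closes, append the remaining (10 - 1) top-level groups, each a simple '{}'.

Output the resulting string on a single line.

Spec: pairs=22 depth=5 groups=10
Leftover pairs = 22 - 5 - (10-1) = 8
First group: deep chain of depth 5 + 8 sibling pairs
Remaining 9 groups: simple '{}' each

Answer: {{{{{}}}}{}{}{}{}{}{}{}{}}{}{}{}{}{}{}{}{}{}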